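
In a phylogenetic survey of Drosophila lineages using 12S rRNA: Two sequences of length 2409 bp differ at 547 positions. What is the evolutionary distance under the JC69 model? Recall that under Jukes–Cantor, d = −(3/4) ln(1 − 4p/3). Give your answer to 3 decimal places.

0.270

p = 547/2409 ≈ 0.227065.
d = −(3/4) ln(1 − 4p/3) = −0.75 ln(1 − 0.302753) = −0.75 ln(0.697247)
  = −0.75 × (-0.360616) = 0.270462 substitutions/site.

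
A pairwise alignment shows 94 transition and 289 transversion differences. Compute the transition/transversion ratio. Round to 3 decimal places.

0.325

R = 94/289 = 0.325259… ≈ 0.325 (to 3 d.p.).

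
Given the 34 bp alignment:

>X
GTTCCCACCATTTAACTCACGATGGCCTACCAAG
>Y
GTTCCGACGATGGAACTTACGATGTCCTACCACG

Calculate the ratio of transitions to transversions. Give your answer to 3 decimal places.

Transitions are A↔G and C↔T; transversions are all other mismatches.
Transitions: 1. Transversions: 6.
R = 1/6 = 0.166666… ≈ 0.167 (to 3 d.p.).

0.167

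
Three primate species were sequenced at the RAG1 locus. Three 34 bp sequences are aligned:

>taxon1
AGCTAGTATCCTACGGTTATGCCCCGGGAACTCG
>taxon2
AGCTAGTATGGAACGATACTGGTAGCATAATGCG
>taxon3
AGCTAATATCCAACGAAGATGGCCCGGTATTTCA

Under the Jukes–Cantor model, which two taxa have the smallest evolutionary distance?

taxon1–taxon2: 15/34 differ, p = 0.441, d = 0.665.
taxon1–taxon3: 10/34 differ, p = 0.294, d = 0.373.
taxon2–taxon3: 14/34 differ, p = 0.412, d = 0.597.
The smallest distance is between taxon1 and taxon3.

taxon1 and taxon3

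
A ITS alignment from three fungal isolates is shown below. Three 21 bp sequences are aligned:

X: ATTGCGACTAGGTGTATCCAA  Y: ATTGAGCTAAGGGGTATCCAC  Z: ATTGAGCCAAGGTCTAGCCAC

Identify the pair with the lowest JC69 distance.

X–Y: 6/21 differ, p = 0.286, d = 0.360.
X–Z: 6/21 differ, p = 0.286, d = 0.360.
Y–Z: 4/21 differ, p = 0.190, d = 0.220.
The smallest distance is between Y and Z.

Y and Z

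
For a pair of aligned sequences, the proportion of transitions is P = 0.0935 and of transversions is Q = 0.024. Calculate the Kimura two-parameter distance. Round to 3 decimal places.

Under the Kimura two-parameter model, d = −½ ln(1 − 2P − Q) − ¼ ln(1 − 2Q).
1 − 2P − Q = 0.789, giving −½ ln(0.789) = 0.118494.
1 − 2Q = 0.952, giving −¼ ln(0.952) = 0.012298.
d = 0.118494 + 0.012298 = 0.130792.

0.131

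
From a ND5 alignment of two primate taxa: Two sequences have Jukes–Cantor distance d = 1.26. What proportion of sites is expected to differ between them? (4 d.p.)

0.6102

p = (3/4)(1 − e^(−4d/3)) = 0.75 × (1 − e^(-1.68)) = 0.75 × (1 − 0.186374) = 0.610220.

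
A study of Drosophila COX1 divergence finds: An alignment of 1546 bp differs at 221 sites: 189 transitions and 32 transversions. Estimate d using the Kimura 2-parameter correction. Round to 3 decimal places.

P = 189/1546 ≈ 0.122251 and Q = 32/1546 ≈ 0.020699.
Under the Kimura two-parameter model, d = −½ ln(1 − 2P − Q) − ¼ ln(1 − 2Q).
1 − 2P − Q = 0.734799, giving −½ ln(0.734799) = 0.154079.
1 − 2Q = 0.958602, giving −¼ ln(0.958602) = 0.010570.
d = 0.154079 + 0.010570 = 0.164649.

0.165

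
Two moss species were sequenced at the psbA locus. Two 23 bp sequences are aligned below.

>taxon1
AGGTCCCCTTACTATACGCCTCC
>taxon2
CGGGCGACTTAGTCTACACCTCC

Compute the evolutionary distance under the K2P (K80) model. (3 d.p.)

0.398

Of 23 sites, 1 differences are transitions and 6 are transversions, so P = 1/23 ≈ 0.043478 and Q = 6/23 ≈ 0.26087.
Under the Kimura two-parameter model, d = −½ ln(1 − 2P − Q) − ¼ ln(1 − 2Q).
1 − 2P − Q = 0.652174, giving −½ ln(0.652174) = 0.213722.
1 − 2Q = 0.47826, giving −¼ ln(0.47826) = 0.184400.
d = 0.213722 + 0.184400 = 0.398122.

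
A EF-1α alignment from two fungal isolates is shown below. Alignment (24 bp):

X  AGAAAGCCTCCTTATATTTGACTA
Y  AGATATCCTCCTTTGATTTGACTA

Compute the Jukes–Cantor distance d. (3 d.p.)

The sequences differ at 4 of 24 sites (4, 6, 14, 15), so p = 4/24 ≈ 0.166667.
d = −(3/4) ln(1 − 4p/3) = −0.75 ln(1 − 0.222223) = −0.75 ln(0.777777)
  = −0.75 × (-0.251315) = 0.188486 substitutions/site.

0.188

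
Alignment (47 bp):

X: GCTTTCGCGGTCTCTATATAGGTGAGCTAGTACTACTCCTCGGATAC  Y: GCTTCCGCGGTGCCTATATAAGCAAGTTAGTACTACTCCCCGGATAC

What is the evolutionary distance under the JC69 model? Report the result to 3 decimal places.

The sequences differ at 8 of 47 sites (5, 12, 13, 21, 23, 24, 27, 40), so p = 8/47 ≈ 0.170213.
d = −(3/4) ln(1 − 4p/3) = −0.75 ln(1 − 0.226951) = −0.75 ln(0.773049)
  = −0.75 × (-0.257413) = 0.193060 substitutions/site.

0.193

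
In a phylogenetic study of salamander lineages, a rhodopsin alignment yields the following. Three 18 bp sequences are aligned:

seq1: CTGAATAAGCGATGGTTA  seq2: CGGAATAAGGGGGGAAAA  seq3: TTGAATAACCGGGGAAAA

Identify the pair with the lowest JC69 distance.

seq2 and seq3

seq1–seq2: 7/18 differ, p = 0.389, d = 0.548.
seq1–seq3: 7/18 differ, p = 0.389, d = 0.548.
seq2–seq3: 4/18 differ, p = 0.222, d = 0.264.
The smallest distance is between seq2 and seq3.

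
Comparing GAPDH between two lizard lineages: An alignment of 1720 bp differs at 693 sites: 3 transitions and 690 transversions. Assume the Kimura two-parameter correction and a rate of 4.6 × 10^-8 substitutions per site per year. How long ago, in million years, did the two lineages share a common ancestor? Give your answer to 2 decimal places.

7.22

P = 3/1720 ≈ 0.001744 and Q = 690/1720 ≈ 0.401163.
Under the Kimura two-parameter model, d = −½ ln(1 − 2P − Q) − ¼ ln(1 − 2Q).
1 − 2P − Q = 0.595349, giving −½ ln(0.595349) = 0.259304.
1 − 2Q = 0.197674, giving −¼ ln(0.197674) = 0.405284.
d = 0.259304 + 0.405284 = 0.664588.
Under a molecular clock d = 2μt, so t = d/(2μ) = 0.664588 / (2 × 4.6 × 10^-8) = 7.22 million years.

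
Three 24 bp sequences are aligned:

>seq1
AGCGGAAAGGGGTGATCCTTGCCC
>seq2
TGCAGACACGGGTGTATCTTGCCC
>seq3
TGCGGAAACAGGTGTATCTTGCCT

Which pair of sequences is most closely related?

seq1–seq2: 7/24 differ, p = 0.292, d = 0.369.
seq1–seq3: 7/24 differ, p = 0.292, d = 0.369.
seq2–seq3: 4/24 differ, p = 0.167, d = 0.188.
The smallest distance is between seq2 and seq3.

seq2 and seq3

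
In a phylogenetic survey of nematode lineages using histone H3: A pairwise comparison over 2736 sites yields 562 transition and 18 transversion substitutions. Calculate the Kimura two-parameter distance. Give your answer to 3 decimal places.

0.273

P = 562/2736 ≈ 0.205409 and Q = 18/2736 ≈ 0.006579.
Under the Kimura two-parameter model, d = −½ ln(1 − 2P − Q) − ¼ ln(1 − 2Q).
1 − 2P − Q = 0.582603, giving −½ ln(0.582603) = 0.270125.
1 − 2Q = 0.986842, giving −¼ ln(0.986842) = 0.003311.
d = 0.270125 + 0.003311 = 0.273436.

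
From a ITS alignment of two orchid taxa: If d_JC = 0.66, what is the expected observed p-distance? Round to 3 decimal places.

0.439

p = (3/4)(1 − e^(−4d/3)) = 0.75 × (1 − e^(-0.88)) = 0.75 × (1 − 0.414783) = 0.438913.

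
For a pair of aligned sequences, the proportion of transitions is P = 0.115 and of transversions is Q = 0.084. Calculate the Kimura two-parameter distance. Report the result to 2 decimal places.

Under the Kimura two-parameter model, d = −½ ln(1 − 2P − Q) − ¼ ln(1 − 2Q).
1 − 2P − Q = 0.686, giving −½ ln(0.686) = 0.188439.
1 − 2Q = 0.832, giving −¼ ln(0.832) = 0.045981.
d = 0.188439 + 0.045981 = 0.234420.

0.23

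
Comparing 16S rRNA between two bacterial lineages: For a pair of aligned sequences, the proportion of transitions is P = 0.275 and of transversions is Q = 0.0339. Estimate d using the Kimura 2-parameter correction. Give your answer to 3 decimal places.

Under the Kimura two-parameter model, d = −½ ln(1 − 2P − Q) − ¼ ln(1 − 2Q).
1 − 2P − Q = 0.4161, giving −½ ln(0.4161) = 0.438415.
1 − 2Q = 0.9322, giving −¼ ln(0.9322) = 0.017552.
d = 0.438415 + 0.017552 = 0.455967.

0.456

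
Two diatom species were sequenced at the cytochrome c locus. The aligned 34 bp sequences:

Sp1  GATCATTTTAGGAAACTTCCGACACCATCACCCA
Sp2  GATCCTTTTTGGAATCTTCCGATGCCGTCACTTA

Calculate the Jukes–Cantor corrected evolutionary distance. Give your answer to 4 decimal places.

The sequences differ at 8 of 34 sites (5, 10, 15, 23, 24, 27, 32, 33), so p = 8/34 ≈ 0.235294.
d = −(3/4) ln(1 − 4p/3) = −0.75 ln(1 − 0.313725) = −0.75 ln(0.686275)
  = −0.75 × (-0.376477) = 0.282358 substitutions/site.

0.2824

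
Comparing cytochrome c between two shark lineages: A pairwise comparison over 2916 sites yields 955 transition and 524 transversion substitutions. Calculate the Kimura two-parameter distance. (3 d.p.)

P = 955/2916 ≈ 0.327503 and Q = 524/2916 ≈ 0.179698.
Under the Kimura two-parameter model, d = −½ ln(1 − 2P − Q) − ¼ ln(1 − 2Q).
1 − 2P − Q = 0.165296, giving −½ ln(0.165296) = 0.900009.
1 − 2Q = 0.640604, giving −¼ ln(0.640604) = 0.111336.
d = 0.900009 + 0.111336 = 1.011345.

1.011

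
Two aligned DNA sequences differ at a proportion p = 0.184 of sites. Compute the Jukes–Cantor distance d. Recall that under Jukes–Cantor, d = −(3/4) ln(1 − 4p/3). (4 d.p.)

d = −(3/4) ln(1 − 4p/3) = −0.75 ln(1 − 0.245333) = −0.75 ln(0.754667)
  = −0.75 × (-0.281479) = 0.211109 substitutions/site.

0.2111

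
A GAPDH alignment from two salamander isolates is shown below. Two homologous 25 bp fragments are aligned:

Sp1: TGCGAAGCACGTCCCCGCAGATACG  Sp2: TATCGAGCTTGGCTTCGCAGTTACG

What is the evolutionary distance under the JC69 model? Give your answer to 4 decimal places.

0.5716

The sequences differ at 10 of 25 sites (2, 3, 4, 5, 9, 10, 12, 14, 15, 21), so p = 10/25 = 0.4.
d = −(3/4) ln(1 − 4p/3) = −0.75 ln(1 − 0.533333) = −0.75 ln(0.466667)
  = −0.75 × (-0.762139) = 0.571604 substitutions/site.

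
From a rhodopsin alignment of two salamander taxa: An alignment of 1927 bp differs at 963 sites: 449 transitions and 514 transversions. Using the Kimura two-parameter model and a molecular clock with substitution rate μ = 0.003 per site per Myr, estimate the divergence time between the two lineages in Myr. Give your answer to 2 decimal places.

P = 449/1927 ≈ 0.233005 and Q = 514/1927 ≈ 0.266736.
Under the Kimura two-parameter model, d = −½ ln(1 − 2P − Q) − ¼ ln(1 − 2Q).
1 − 2P − Q = 0.267254, giving −½ ln(0.267254) = 0.659778.
1 − 2Q = 0.466528, giving −¼ ln(0.466528) = 0.190609.
d = 0.659778 + 0.190609 = 0.850387.
Under a molecular clock d = 2μt, so t = d/(2μ) = 0.850387 / (2 × 0.003) = 141.73 Myr.

141.73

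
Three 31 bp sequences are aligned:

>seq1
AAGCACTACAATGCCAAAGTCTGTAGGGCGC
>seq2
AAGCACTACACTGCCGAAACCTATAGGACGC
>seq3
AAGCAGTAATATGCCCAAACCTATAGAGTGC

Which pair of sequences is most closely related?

seq1 and seq2

seq1–seq2: 6/31 differ, p = 0.194, d = 0.224.
seq1–seq3: 9/31 differ, p = 0.290, d = 0.367.
seq2–seq3: 8/31 differ, p = 0.258, d = 0.316.
The smallest distance is between seq1 and seq2.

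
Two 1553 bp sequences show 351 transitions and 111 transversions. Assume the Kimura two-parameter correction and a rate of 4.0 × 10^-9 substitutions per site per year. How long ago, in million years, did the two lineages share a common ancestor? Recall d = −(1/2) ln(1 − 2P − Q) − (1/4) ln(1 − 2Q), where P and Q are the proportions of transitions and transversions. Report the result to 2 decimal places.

51.15

P = 351/1553 ≈ 0.226014 and Q = 111/1553 ≈ 0.071475.
Under the Kimura two-parameter model, d = −½ ln(1 − 2P − Q) − ¼ ln(1 − 2Q).
1 − 2P − Q = 0.476497, giving −½ ln(0.476497) = 0.370647.
1 − 2Q = 0.85705, giving −¼ ln(0.85705) = 0.038565.
d = 0.370647 + 0.038565 = 0.409212.
Under a molecular clock d = 2μt, so t = d/(2μ) = 0.409212 / (2 × 4.0 × 10^-9) = 51.15 million years.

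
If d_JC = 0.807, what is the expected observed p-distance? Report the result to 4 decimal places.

p = (3/4)(1 − e^(−4d/3)) = 0.75 × (1 − e^(-1.076)) = 0.75 × (1 − 0.340957) = 0.494282.

0.4943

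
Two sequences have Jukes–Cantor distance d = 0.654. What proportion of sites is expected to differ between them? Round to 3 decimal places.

p = (3/4)(1 − e^(−4d/3)) = 0.75 × (1 − e^(-0.872)) = 0.75 × (1 − 0.418114) = 0.436415.

0.436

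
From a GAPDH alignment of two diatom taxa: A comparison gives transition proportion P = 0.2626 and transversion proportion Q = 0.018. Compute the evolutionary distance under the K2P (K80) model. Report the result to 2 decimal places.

0.40

Under the Kimura two-parameter model, d = −½ ln(1 − 2P − Q) − ¼ ln(1 − 2Q).
1 − 2P − Q = 0.4568, giving −½ ln(0.4568) = 0.391755.
1 − 2Q = 0.964, giving −¼ ln(0.964) = 0.009166.
d = 0.391755 + 0.009166 = 0.400921.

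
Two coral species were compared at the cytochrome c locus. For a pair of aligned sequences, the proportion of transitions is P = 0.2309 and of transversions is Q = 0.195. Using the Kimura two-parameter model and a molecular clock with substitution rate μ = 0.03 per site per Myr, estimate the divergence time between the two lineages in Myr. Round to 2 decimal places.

Under the Kimura two-parameter model, d = −½ ln(1 − 2P − Q) − ¼ ln(1 − 2Q).
1 − 2P − Q = 0.3432, giving −½ ln(0.3432) = 0.534721.
1 − 2Q = 0.61, giving −¼ ln(0.61) = 0.123574.
d = 0.534721 + 0.123574 = 0.658295.
Under a molecular clock d = 2μt, so t = d/(2μ) = 0.658295 / (2 × 0.03) = 10.97 Myr.

10.97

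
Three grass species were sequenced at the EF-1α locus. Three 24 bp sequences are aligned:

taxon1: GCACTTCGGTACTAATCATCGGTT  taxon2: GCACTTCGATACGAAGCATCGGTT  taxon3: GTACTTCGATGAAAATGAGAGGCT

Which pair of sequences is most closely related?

taxon1–taxon2: 3/24 differ, p = 0.125, d = 0.137.
taxon1–taxon3: 9/24 differ, p = 0.375, d = 0.520.
taxon2–taxon3: 9/24 differ, p = 0.375, d = 0.520.
The smallest distance is between taxon1 and taxon2.

taxon1 and taxon2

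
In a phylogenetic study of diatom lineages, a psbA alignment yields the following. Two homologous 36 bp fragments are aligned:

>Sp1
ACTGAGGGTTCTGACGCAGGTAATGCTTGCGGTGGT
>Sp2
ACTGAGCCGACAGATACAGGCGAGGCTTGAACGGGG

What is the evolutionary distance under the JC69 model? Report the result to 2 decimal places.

The sequences differ at 15 of 36 sites, so p = 15/36 ≈ 0.416667.
d = −(3/4) ln(1 − 4p/3) = −0.75 ln(1 − 0.555556) = −0.75 ln(0.444444)
  = −0.75 × (-0.810931) = 0.608198 substitutions/site.

0.61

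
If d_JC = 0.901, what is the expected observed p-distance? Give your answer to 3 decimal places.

p = (3/4)(1 − e^(−4d/3)) = 0.75 × (1 − e^(-1.201333)) = 0.75 × (1 − 0.300793) = 0.524405.

0.524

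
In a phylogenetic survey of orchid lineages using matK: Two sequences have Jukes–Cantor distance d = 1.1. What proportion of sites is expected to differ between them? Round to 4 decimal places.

0.5770

p = (3/4)(1 − e^(−4d/3)) = 0.75 × (1 − e^(-1.466667)) = 0.75 × (1 − 0.230693) = 0.576980.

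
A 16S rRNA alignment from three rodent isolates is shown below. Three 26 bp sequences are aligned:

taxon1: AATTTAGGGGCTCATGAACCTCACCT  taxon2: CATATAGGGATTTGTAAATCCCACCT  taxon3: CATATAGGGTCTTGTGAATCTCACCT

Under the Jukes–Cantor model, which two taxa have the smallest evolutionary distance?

taxon1–taxon2: 9/26 differ, p = 0.346, d = 0.464.
taxon1–taxon3: 6/26 differ, p = 0.231, d = 0.276.
taxon2–taxon3: 4/26 differ, p = 0.154, d = 0.172.
The smallest distance is between taxon2 and taxon3.

taxon2 and taxon3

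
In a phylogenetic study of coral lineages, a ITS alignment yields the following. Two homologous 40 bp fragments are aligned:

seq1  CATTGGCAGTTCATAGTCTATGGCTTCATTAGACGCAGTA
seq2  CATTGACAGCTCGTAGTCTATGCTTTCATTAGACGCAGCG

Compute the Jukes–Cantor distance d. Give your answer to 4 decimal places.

0.1993

The sequences differ at 7 of 40 sites (6, 10, 13, 23, 24, 39, 40), so p = 7/40 = 0.175.
d = −(3/4) ln(1 − 4p/3) = −0.75 ln(1 − 0.233333) = −0.75 ln(0.766667)
  = −0.75 × (-0.265703) = 0.199277 substitutions/site.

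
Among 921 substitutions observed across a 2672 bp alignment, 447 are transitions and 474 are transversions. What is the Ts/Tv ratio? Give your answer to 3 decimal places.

0.943

R = 447/474 = 0.943037… ≈ 0.943 (to 3 d.p.).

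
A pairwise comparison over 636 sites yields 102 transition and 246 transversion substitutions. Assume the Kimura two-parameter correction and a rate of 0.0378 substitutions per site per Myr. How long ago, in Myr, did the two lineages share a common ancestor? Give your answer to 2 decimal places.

13.04

P = 102/636 ≈ 0.160377 and Q = 246/636 ≈ 0.386792.
Under the Kimura two-parameter model, d = −½ ln(1 − 2P − Q) − ¼ ln(1 − 2Q).
1 − 2P − Q = 0.292454, giving −½ ln(0.292454) = 0.614724.
1 − 2Q = 0.226416, giving −¼ ln(0.226416) = 0.371345.
d = 0.614724 + 0.371345 = 0.986069.
Under a molecular clock d = 2μt, so t = d/(2μ) = 0.986069 / (2 × 0.0378) = 13.04 Myr.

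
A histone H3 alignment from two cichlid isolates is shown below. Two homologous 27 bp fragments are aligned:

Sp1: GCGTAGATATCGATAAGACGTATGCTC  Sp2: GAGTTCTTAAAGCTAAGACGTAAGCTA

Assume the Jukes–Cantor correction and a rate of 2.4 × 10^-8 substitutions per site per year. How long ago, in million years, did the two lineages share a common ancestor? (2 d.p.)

9.18

The sequences differ at 9 of 27 sites (2, 5, 6, 7, 10, 11, 13, 23, 27), so p = 9/27 ≈ 0.333333.
d = −(3/4) ln(1 − 4p/3) = −0.75 ln(1 − 0.444444) = −0.75 ln(0.555556)
  = −0.75 × (-0.587786) = 0.440840 substitutions/site.
Under a molecular clock d = 2μt, so t = d/(2μ) = 0.440840 / (2 × 2.4 × 10^-8) = 9.18 million years.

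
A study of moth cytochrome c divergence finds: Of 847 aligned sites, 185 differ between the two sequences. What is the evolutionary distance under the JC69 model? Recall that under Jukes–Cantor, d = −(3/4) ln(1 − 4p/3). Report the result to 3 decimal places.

p = 185/847 ≈ 0.218418.
d = −(3/4) ln(1 − 4p/3) = −0.75 ln(1 − 0.291224) = −0.75 ln(0.708776)
  = −0.75 × (-0.344216) = 0.258162 substitutions/site.

0.258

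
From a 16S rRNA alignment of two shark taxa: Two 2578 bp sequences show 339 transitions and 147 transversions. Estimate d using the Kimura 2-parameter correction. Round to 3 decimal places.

0.223

P = 339/2578 ≈ 0.131497 and Q = 147/2578 ≈ 0.057021.
Under the Kimura two-parameter model, d = −½ ln(1 − 2P − Q) − ¼ ln(1 − 2Q).
1 − 2P − Q = 0.679985, giving −½ ln(0.679985) = 0.192842.
1 − 2Q = 0.885958, giving −¼ ln(0.885958) = 0.030271.
d = 0.192842 + 0.030271 = 0.223113.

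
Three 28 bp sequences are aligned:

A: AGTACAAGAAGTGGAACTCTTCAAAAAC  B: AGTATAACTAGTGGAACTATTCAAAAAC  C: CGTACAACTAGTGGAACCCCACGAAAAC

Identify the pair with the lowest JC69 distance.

A and B

A–B: 4/28 differ, p = 0.143, d = 0.158.
A–C: 7/28 differ, p = 0.250, d = 0.304.
B–C: 7/28 differ, p = 0.250, d = 0.304.
The smallest distance is between A and B.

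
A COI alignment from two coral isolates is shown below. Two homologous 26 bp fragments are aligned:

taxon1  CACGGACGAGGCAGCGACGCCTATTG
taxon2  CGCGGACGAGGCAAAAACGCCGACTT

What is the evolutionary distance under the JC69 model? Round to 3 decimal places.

0.334

The sequences differ at 7 of 26 sites (2, 14, 15, 16, 22, 24, 26), so p = 7/26 ≈ 0.269231.
d = −(3/4) ln(1 − 4p/3) = −0.75 ln(1 − 0.358975) = −0.75 ln(0.641025)
  = −0.75 × (-0.444687) = 0.333515 substitutions/site.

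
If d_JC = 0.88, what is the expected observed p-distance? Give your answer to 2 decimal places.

0.52

p = (3/4)(1 − e^(−4d/3)) = 0.75 × (1 − e^(-1.173333)) = 0.75 × (1 − 0.309334) = 0.518000.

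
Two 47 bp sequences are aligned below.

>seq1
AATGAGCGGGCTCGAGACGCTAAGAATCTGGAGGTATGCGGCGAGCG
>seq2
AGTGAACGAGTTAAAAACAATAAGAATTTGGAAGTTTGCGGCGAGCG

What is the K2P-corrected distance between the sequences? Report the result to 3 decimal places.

0.330

Of 47 sites, 9 differences are transitions and 3 are transversions, so P = 9/47 ≈ 0.191489 and Q = 3/47 ≈ 0.06383.
Under the Kimura two-parameter model, d = −½ ln(1 − 2P − Q) − ¼ ln(1 − 2Q).
1 − 2P − Q = 0.553192, giving −½ ln(0.553192) = 0.296025.
1 − 2Q = 0.87234, giving −¼ ln(0.87234) = 0.034144.
d = 0.296025 + 0.034144 = 0.330169.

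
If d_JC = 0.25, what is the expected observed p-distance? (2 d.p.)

p = (3/4)(1 − e^(−4d/3)) = 0.75 × (1 − e^(-0.333333)) = 0.75 × (1 − 0.716532) = 0.212601.

0.21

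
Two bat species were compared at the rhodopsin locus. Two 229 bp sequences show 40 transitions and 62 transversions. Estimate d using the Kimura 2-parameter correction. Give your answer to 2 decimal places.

P = 40/229 ≈ 0.174672 and Q = 62/229 ≈ 0.270742.
Under the Kimura two-parameter model, d = −½ ln(1 − 2P − Q) − ¼ ln(1 − 2Q).
1 − 2P − Q = 0.379914, giving −½ ln(0.379914) = 0.483905.
1 − 2Q = 0.458516, giving −¼ ln(0.458516) = 0.194940.
d = 0.483905 + 0.194940 = 0.678845.

0.68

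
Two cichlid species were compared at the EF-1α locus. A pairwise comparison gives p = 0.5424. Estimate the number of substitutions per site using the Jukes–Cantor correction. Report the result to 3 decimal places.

0.963

d = −(3/4) ln(1 − 4p/3) = −0.75 ln(1 − 0.7232) = −0.75 ln(0.2768)
  = −0.75 × (-1.284460) = 0.963345 substitutions/site.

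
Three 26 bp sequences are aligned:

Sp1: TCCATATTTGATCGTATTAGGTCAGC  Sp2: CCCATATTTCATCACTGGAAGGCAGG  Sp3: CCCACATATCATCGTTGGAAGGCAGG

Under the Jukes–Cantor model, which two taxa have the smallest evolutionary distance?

Sp1–Sp2: 10/26 differ, p = 0.385, d = 0.539.
Sp1–Sp3: 10/26 differ, p = 0.385, d = 0.539.
Sp2–Sp3: 4/26 differ, p = 0.154, d = 0.172.
The smallest distance is between Sp2 and Sp3.

Sp2 and Sp3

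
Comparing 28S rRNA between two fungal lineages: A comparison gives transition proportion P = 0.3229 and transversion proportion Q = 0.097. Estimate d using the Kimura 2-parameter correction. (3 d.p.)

Under the Kimura two-parameter model, d = −½ ln(1 − 2P − Q) − ¼ ln(1 − 2Q).
1 − 2P − Q = 0.2572, giving −½ ln(0.2572) = 0.678951.
1 − 2Q = 0.806, giving −¼ ln(0.806) = 0.053918.
d = 0.678951 + 0.053918 = 0.732869.

0.733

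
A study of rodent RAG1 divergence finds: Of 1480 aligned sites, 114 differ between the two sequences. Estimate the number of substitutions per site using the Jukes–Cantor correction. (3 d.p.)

0.081

p = 114/1480 ≈ 0.077027.
d = −(3/4) ln(1 − 4p/3) = −0.75 ln(1 − 0.102703) = −0.75 ln(0.897297)
  = −0.75 × (-0.108368) = 0.081276 substitutions/site.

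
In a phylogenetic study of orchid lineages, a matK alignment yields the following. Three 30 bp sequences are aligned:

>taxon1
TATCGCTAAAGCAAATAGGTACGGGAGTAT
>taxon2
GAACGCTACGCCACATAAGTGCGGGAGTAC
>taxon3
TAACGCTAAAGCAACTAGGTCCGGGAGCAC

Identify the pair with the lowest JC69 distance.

taxon1–taxon2: 9/30 differ, p = 0.300, d = 0.383.
taxon1–taxon3: 5/30 differ, p = 0.167, d = 0.188.
taxon2–taxon3: 9/30 differ, p = 0.300, d = 0.383.
The smallest distance is between taxon1 and taxon3.

taxon1 and taxon3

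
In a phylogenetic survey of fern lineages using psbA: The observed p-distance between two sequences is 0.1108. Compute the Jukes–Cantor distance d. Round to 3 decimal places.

0.120

d = −(3/4) ln(1 − 4p/3) = −0.75 ln(1 − 0.147733) = −0.75 ln(0.852267)
  = −0.75 × (-0.159855) = 0.119891 substitutions/site.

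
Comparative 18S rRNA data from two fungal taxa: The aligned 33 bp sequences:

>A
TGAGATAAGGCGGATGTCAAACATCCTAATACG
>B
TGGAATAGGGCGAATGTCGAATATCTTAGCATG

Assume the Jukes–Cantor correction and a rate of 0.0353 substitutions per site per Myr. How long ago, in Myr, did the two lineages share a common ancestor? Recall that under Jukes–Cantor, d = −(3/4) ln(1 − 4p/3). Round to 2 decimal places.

5.50

The sequences differ at 10 of 33 sites (3, 4, 8, 13, 19, 22, 26, 29, 30, 32), so p = 10/33 ≈ 0.30303.
d = −(3/4) ln(1 − 4p/3) = −0.75 ln(1 − 0.40404) = −0.75 ln(0.59596)
  = −0.75 × (-0.517582) = 0.388187 substitutions/site.
Under a molecular clock d = 2μt, so t = d/(2μ) = 0.388187 / (2 × 0.0353) = 5.50 Myr.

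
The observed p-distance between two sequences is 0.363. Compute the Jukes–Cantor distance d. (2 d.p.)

0.50

d = −(3/4) ln(1 − 4p/3) = −0.75 ln(1 − 0.484) = −0.75 ln(0.516)
  = −0.75 × (-0.661649) = 0.496237 substitutions/site.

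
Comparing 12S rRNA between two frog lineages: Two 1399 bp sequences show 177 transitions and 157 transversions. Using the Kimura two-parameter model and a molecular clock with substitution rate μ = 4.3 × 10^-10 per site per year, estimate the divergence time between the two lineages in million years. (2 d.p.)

338.16

P = 177/1399 ≈ 0.126519 and Q = 157/1399 ≈ 0.112223.
Under the Kimura two-parameter model, d = −½ ln(1 − 2P − Q) − ¼ ln(1 − 2Q).
1 − 2P − Q = 0.634739, giving −½ ln(0.634739) = 0.227271.
1 − 2Q = 0.775554, giving −¼ ln(0.775554) = 0.063544.
d = 0.227271 + 0.063544 = 0.290815.
Under a molecular clock d = 2μt, so t = d/(2μ) = 0.290815 / (2 × 4.3 × 10^-10) = 338.16 million years.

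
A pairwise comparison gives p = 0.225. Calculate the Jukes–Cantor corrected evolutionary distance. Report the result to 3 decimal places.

0.268

d = −(3/4) ln(1 − 4p/3) = −0.75 ln(1 − 0.3) = −0.75 ln(0.7)
  = −0.75 × (-0.356675) = 0.267506 substitutions/site.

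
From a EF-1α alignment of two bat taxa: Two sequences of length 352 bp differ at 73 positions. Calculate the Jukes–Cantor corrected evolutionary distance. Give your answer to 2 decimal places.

p = 73/352 ≈ 0.207386.
d = −(3/4) ln(1 − 4p/3) = −0.75 ln(1 − 0.276515) = −0.75 ln(0.723485)
  = −0.75 × (-0.323675) = 0.242756 substitutions/site.

0.24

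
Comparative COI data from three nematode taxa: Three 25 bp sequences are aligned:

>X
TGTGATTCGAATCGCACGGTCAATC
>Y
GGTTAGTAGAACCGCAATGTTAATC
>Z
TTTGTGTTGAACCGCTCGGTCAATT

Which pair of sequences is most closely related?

X–Y: 8/25 differ, p = 0.320, d = 0.417.
X–Z: 7/25 differ, p = 0.280, d = 0.351.
Y–Z: 10/25 differ, p = 0.400, d = 0.572.
The smallest distance is between X and Z.

X and Z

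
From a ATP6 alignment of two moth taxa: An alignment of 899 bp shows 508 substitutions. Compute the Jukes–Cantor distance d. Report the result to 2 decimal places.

1.05

p = 508/899 ≈ 0.565072.
d = −(3/4) ln(1 − 4p/3) = −0.75 ln(1 − 0.753429) = −0.75 ln(0.246571)
  = −0.75 × (-1.400105) = 1.050079 substitutions/site.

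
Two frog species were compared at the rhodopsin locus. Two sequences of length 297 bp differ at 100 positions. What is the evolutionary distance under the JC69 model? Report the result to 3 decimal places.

0.447

p = 100/297 ≈ 0.3367.
d = −(3/4) ln(1 − 4p/3) = −0.75 ln(1 − 0.448933) = −0.75 ln(0.551067)
  = −0.75 × (-0.595899) = 0.446924 substitutions/site.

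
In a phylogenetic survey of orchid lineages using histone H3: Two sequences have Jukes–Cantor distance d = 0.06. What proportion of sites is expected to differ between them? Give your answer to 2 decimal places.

p = (3/4)(1 − e^(−4d/3)) = 0.75 × (1 − e^(-0.08)) = 0.75 × (1 − 0.923116) = 0.057663.

0.06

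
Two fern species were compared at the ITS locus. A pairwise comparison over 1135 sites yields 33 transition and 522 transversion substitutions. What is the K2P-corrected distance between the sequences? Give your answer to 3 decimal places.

0.996

P = 33/1135 ≈ 0.029075 and Q = 522/1135 ≈ 0.459912.
Under the Kimura two-parameter model, d = −½ ln(1 − 2P − Q) − ¼ ln(1 − 2Q).
1 − 2P − Q = 0.481938, giving −½ ln(0.481938) = 0.364970.
1 − 2Q = 0.080176, giving −¼ ln(0.080176) = 0.630883.
d = 0.364970 + 0.630883 = 0.995853.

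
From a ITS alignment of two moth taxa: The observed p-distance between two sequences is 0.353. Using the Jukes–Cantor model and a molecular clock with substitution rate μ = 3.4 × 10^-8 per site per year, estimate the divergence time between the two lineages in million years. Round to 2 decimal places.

7.02

d = −(3/4) ln(1 − 4p/3) = −0.75 ln(1 − 0.470667) = −0.75 ln(0.529333)
  = −0.75 × (-0.636138) = 0.477104 substitutions/site.
Under a molecular clock d = 2μt, so t = d/(2μ) = 0.477104 / (2 × 3.4 × 10^-8) = 7.02 million years.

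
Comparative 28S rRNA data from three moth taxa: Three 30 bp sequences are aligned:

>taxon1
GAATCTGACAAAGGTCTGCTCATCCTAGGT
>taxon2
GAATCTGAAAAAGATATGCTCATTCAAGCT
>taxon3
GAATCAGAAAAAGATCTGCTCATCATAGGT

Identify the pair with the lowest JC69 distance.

taxon1 and taxon3

taxon1–taxon2: 6/30 differ, p = 0.200, d = 0.233.
taxon1–taxon3: 4/30 differ, p = 0.133, d = 0.147.
taxon2–taxon3: 6/30 differ, p = 0.200, d = 0.233.
The smallest distance is between taxon1 and taxon3.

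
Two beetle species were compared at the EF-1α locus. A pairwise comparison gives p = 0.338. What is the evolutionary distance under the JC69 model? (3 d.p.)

d = −(3/4) ln(1 − 4p/3) = −0.75 ln(1 − 0.450667) = −0.75 ln(0.549333)
  = −0.75 × (-0.599050) = 0.449288 substitutions/site.

0.449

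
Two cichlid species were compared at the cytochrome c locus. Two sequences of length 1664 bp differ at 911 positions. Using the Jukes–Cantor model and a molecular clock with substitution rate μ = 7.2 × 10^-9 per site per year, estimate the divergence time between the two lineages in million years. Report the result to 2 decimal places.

68.19

p = 911/1664 ≈ 0.547476.
d = −(3/4) ln(1 − 4p/3) = −0.75 ln(1 − 0.729968) = −0.75 ln(0.270032)
  = −0.75 × (-1.309215) = 0.981911 substitutions/site.
Under a molecular clock d = 2μt, so t = d/(2μ) = 0.981911 / (2 × 7.2 × 10^-9) = 68.19 million years.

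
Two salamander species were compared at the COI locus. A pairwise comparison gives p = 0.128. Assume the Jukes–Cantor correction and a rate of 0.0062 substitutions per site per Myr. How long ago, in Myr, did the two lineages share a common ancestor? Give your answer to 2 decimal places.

d = −(3/4) ln(1 − 4p/3) = −0.75 ln(1 − 0.170667) = −0.75 ln(0.829333)
  = −0.75 × (-0.187134) = 0.140351 substitutions/site.
Under a molecular clock d = 2μt, so t = d/(2μ) = 0.140351 / (2 × 0.0062) = 11.32 Myr.

11.32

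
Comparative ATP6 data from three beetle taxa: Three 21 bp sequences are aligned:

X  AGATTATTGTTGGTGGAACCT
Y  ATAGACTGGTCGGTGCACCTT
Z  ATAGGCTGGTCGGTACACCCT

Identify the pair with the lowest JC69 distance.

Y and Z

X–Y: 9/21 differ, p = 0.429, d = 0.635.
X–Z: 9/21 differ, p = 0.429, d = 0.635.
Y–Z: 3/21 differ, p = 0.143, d = 0.158.
The smallest distance is between Y and Z.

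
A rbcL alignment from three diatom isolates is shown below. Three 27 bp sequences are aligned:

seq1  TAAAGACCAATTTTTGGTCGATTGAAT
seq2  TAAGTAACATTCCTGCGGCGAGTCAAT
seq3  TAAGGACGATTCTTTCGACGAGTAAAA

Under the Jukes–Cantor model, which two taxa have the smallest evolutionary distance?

seq1–seq2: 11/27 differ, p = 0.407, d = 0.588.
seq1–seq3: 9/27 differ, p = 0.333, d = 0.441.
seq2–seq3: 8/27 differ, p = 0.296, d = 0.377.
The smallest distance is between seq2 and seq3.

seq2 and seq3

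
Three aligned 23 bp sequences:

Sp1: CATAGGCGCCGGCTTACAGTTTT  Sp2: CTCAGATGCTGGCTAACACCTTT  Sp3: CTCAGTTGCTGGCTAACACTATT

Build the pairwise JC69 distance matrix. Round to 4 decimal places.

Sp1–Sp2: 8/23 sites differ → p ≈ 0.347826, d = −0.75 ln(1 − 0.463768) = 0.467391 ≈ 0.4674.
Sp1–Sp3: 8/23 sites differ → p ≈ 0.347826, d = −0.75 ln(1 − 0.463768) = 0.467391 ≈ 0.4674.
Sp2–Sp3: 3/23 sites differ → p ≈ 0.130435, d = −0.75 ln(1 − 0.173913) = 0.143291 ≈ 0.1433.

d(Sp1,Sp2) = 0.4674, d(Sp1,Sp3) = 0.4674, d(Sp2,Sp3) = 0.1433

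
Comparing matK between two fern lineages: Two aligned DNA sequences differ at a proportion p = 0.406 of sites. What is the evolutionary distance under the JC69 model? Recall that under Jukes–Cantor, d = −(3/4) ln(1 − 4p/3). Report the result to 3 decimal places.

0.585

d = −(3/4) ln(1 − 4p/3) = −0.75 ln(1 − 0.541333) = −0.75 ln(0.458667)
  = −0.75 × (-0.779431) = 0.584573 substitutions/site.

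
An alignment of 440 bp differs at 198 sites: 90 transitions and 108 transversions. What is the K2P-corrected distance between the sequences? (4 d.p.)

0.7002

P = 90/440 ≈ 0.204545 and Q = 108/440 ≈ 0.245455.
Under the Kimura two-parameter model, d = −½ ln(1 − 2P − Q) − ¼ ln(1 − 2Q).
1 − 2P − Q = 0.345455, giving −½ ln(0.345455) = 0.531446.
1 − 2Q = 0.50909, giving −¼ ln(0.50909) = 0.168783.
d = 0.531446 + 0.168783 = 0.700229.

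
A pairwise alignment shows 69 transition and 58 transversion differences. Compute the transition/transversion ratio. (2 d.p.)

R = 69/58 = 1.189655… ≈ 1.19 (to 2 d.p.).

1.19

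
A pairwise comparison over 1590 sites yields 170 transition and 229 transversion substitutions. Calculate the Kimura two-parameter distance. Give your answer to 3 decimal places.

P = 170/1590 ≈ 0.106918 and Q = 229/1590 ≈ 0.144025.
Under the Kimura two-parameter model, d = −½ ln(1 − 2P − Q) − ¼ ln(1 − 2Q).
1 − 2P − Q = 0.642139, giving −½ ln(0.642139) = 0.221475.
1 − 2Q = 0.71195, giving −¼ ln(0.71195) = 0.084937.
d = 0.221475 + 0.084937 = 0.306412.

0.306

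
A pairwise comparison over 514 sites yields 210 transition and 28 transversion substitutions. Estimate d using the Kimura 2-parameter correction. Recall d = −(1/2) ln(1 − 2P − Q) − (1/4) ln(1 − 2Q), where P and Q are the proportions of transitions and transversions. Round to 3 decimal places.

1.055

P = 210/514 ≈ 0.40856 and Q = 28/514 ≈ 0.054475.
Under the Kimura two-parameter model, d = −½ ln(1 − 2P − Q) − ¼ ln(1 − 2Q).
1 − 2P − Q = 0.128405, giving −½ ln(0.128405) = 1.026283.
1 − 2Q = 0.89105, giving −¼ ln(0.89105) = 0.028839.
d = 1.026283 + 0.028839 = 1.055122.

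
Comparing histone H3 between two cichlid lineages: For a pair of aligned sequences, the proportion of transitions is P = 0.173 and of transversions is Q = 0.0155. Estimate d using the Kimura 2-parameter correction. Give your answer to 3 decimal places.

Under the Kimura two-parameter model, d = −½ ln(1 − 2P − Q) − ¼ ln(1 − 2Q).
1 − 2P − Q = 0.6385, giving −½ ln(0.6385) = 0.224317.
1 − 2Q = 0.969, giving −¼ ln(0.969) = 0.007873.
d = 0.224317 + 0.007873 = 0.232190.

0.232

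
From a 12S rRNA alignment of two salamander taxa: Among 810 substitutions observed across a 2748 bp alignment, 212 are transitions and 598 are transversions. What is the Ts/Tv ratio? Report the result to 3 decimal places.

R = 212/598 = 0.354515… ≈ 0.355 (to 3 d.p.).

0.355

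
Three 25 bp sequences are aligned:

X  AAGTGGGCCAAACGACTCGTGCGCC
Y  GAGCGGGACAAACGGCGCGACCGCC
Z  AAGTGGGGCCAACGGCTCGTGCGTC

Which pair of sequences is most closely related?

X–Y: 7/25 differ, p = 0.280, d = 0.351.
X–Z: 4/25 differ, p = 0.160, d = 0.180.
Y–Z: 8/25 differ, p = 0.320, d = 0.417.
The smallest distance is between X and Z.

X and Z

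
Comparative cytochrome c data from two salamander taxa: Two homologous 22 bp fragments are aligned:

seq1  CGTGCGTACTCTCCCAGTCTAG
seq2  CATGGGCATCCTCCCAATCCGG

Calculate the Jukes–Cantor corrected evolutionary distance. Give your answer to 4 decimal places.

The sequences differ at 8 of 22 sites (2, 5, 7, 9, 10, 17, 20, 21), so p = 8/22 ≈ 0.363636.
d = −(3/4) ln(1 − 4p/3) = −0.75 ln(1 − 0.484848) = −0.75 ln(0.515152)
  = −0.75 × (-0.663293) = 0.497470 substitutions/site.

0.4975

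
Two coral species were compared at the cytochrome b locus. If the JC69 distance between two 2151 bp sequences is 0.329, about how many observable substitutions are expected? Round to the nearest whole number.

Invert JC69: p = (3/4)(1 − e^(−4d/3)) = 0.75 × (1 − e^(-0.438667)) = 0.75 × (1 − 0.644895) = 0.266329.
Expected differing sites = pL ≈ 0.266329 × 2151 = 572.873679 ≈ 573.

573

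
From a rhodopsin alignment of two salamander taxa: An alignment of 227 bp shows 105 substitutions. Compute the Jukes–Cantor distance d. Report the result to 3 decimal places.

p = 105/227 ≈ 0.462555.
d = −(3/4) ln(1 − 4p/3) = −0.75 ln(1 − 0.61674) = −0.75 ln(0.38326)
  = −0.75 × (-0.959042) = 0.719282 substitutions/site.

0.719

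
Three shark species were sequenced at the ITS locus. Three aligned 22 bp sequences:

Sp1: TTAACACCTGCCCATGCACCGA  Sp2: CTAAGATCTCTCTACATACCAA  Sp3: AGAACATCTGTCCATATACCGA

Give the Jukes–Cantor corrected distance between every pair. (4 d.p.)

d(Sp1,Sp2) = 0.6987, d(Sp1,Sp3) = 0.3390, d(Sp2,Sp3) = 0.4141

Sp1–Sp2: 10/22 sites differ → p ≈ 0.454545, d = −0.75 ln(1 − 0.60606) = 0.698667 ≈ 0.6987.
Sp1–Sp3: 6/22 sites differ → p ≈ 0.272727, d = −0.75 ln(1 − 0.363636) = 0.338988 ≈ 0.3390.
Sp2–Sp3: 7/22 sites differ → p ≈ 0.318182, d = −0.75 ln(1 − 0.424243) = 0.414052 ≈ 0.4141.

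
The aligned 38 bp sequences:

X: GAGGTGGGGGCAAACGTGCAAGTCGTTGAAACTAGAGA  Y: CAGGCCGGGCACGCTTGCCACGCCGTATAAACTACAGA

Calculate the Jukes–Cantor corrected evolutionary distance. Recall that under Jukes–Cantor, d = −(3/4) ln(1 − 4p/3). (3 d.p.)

The sequences differ at 17 of 38 sites, so p = 17/38 ≈ 0.447368.
d = −(3/4) ln(1 − 4p/3) = −0.75 ln(1 − 0.596491) = −0.75 ln(0.403509)
  = −0.75 × (-0.907556) = 0.680667 substitutions/site.

0.681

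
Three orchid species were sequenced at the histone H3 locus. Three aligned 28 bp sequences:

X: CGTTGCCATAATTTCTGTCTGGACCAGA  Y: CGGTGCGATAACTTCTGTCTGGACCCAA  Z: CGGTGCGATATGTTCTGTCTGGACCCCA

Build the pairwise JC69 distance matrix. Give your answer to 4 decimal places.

X–Y: 5/28 sites differ → p ≈ 0.178571, d = −0.75 ln(1 − 0.238095) = 0.203950 ≈ 0.2040.
X–Z: 6/28 sites differ → p ≈ 0.214286, d = −0.75 ln(1 − 0.285715) = 0.252355 ≈ 0.2524.
Y–Z: 3/28 sites differ → p ≈ 0.107143, d = −0.75 ln(1 − 0.142857) = 0.115613 ≈ 0.1156.

d(X,Y) = 0.2040, d(X,Z) = 0.2524, d(Y,Z) = 0.1156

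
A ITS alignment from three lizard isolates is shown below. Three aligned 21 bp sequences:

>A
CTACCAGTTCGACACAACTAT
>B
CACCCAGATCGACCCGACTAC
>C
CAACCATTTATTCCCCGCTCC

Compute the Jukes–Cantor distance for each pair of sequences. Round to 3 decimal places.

A–B: 6/21 sites differ → p ≈ 0.285714, d = −0.75 ln(1 − 0.380952) = 0.359679 ≈ 0.360.
A–C: 10/21 sites differ → p ≈ 0.47619, d = −0.75 ln(1 − 0.63492) = 0.755729 ≈ 0.756.
B–C: 9/21 sites differ → p ≈ 0.428571, d = −0.75 ln(1 − 0.571428) = 0.635472 ≈ 0.635.

d(A,B) = 0.360, d(A,C) = 0.756, d(B,C) = 0.635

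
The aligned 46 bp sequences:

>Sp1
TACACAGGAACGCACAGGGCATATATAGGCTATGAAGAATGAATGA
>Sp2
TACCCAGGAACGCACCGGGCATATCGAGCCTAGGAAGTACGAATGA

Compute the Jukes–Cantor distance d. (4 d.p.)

0.1979

The sequences differ at 8 of 46 sites (4, 16, 25, 26, 29, 33, 38, 40), so p = 8/46 ≈ 0.173913.
d = −(3/4) ln(1 − 4p/3) = −0.75 ln(1 − 0.231884) = −0.75 ln(0.768116)
  = −0.75 × (-0.263815) = 0.197861 substitutions/site.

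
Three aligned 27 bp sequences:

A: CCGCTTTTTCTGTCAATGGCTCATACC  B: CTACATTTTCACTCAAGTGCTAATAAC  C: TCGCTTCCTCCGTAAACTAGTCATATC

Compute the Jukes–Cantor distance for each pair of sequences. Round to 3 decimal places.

d(A,B) = 0.441, d(A,C) = 0.511, d(B,C) = 0.882

A–B: 9/27 sites differ → p ≈ 0.333333, d = −0.75 ln(1 − 0.444444) = 0.440839 ≈ 0.441.
A–C: 10/27 sites differ → p ≈ 0.37037, d = −0.75 ln(1 − 0.493827) = 0.510658 ≈ 0.511.
B–C: 14/27 sites differ → p ≈ 0.518519, d = −0.75 ln(1 − 0.691359) = 0.881682 ≈ 0.882.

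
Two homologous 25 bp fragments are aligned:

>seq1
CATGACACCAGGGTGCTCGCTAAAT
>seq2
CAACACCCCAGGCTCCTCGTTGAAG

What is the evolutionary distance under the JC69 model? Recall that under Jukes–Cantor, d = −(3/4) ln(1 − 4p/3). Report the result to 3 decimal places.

0.417

The sequences differ at 8 of 25 sites (3, 4, 7, 13, 15, 20, 22, 25), so p = 8/25 = 0.32.
d = −(3/4) ln(1 − 4p/3) = −0.75 ln(1 − 0.426667) = −0.75 ln(0.573333)
  = −0.75 × (-0.556289) = 0.417217 substitutions/site.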